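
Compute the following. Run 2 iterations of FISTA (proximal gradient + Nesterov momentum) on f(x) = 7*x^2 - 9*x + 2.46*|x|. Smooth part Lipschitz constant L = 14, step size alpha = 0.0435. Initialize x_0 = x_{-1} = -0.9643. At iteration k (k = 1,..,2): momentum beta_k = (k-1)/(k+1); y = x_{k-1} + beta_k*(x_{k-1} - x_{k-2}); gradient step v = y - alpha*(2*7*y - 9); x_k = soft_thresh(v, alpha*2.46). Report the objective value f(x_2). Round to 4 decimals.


FISTA on f(x) = 7*x^2 - 9*x + 2.46*|x|
L = 14, alpha = 0.0435
Iteration 1: beta = 0.0, y = -0.9643 + 0.0*(-0.9643 + 0.9643) = -0.9643
  grad(y) = -22.5002, v = y - alpha*grad = 0.0145
  prox(v) = soft_thresh(0.0145, 0.107) = 0.0
Iteration 2: beta = 0.3333, y = 0.0 + 0.3333*(0.0 + 0.9643) = 0.3214
  grad(y) = -4.4999, v = y - alpha*grad = 0.5172
  prox(v) = soft_thresh(0.5172, 0.107) = 0.4102
f(x_2) = 7*0.4102^2 - 9*0.4102 + 2.46*|0.4102| = -1.5048


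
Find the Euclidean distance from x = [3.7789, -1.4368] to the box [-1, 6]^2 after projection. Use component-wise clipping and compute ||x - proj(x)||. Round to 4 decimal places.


Project each component onto [-1, 6].
clip(3.7789) = 3.7789, clip(-1.4368) = -1.0
Projection = [3.7789, -1.0]
Squared diffs: [0.0, 0.1908]
Distance = sqrt(0.1908) = 0.4368


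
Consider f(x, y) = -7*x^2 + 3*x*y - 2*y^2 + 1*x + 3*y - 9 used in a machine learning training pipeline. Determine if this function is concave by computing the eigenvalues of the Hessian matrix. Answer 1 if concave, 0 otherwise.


The Hessian of f(x,y) = -7*x^2 + 3*x*y - 2*y^2 + 1*x + 3*y - 9 is:
H = [[-14, 3], [3, -4]]
Trace = -14 - 4 = -18
Determinant = -14*-4 - (3)^2 = 47
Discriminant = (-18)^2 - 4*47 = 136.0
Eigenvalues: lambda_1 = -14.831, lambda_2 = -3.169
The function is concave.

1


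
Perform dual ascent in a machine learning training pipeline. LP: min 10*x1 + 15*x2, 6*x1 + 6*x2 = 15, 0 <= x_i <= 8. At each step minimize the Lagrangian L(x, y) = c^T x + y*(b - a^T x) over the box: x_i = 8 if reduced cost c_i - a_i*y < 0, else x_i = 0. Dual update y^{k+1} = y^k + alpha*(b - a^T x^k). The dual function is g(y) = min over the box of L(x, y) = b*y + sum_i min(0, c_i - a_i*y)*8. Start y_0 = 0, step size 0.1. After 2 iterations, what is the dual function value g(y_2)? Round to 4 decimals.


Dual ascent for LP: min 10*x1 + 15*x2, 6*x1 + 6*x2 = 15, 0 <= x_i <= 8
Step 1: y^k = 0.0, reduced costs: (10.0, 15.0)
  x^k = (0.0, 0.0), subgradient = b - a^T x = 15.0
  y^{k+1} = 0.0 + 0.1*15.0 = 1.5
Step 2: y^k = 1.5, reduced costs: (1.0, 6.0)
  x^k = (0.0, 0.0), subgradient = b - a^T x = 15.0
  y^{k+1} = 1.5 + 0.1*15.0 = 3.0
Dual objective at y_2 = 3.0: reduced costs (-8.0, -3.0), box minimizer x = (8.0, 8.0)
g(y_2) = b*y + (c1 - a1*y)*x1 + (c2 - a2*y)*x2 = 15*3.0 + (-8.0)*8.0 + (-3.0)*8.0 = 45.0 - 64.0 - 24.0 = -43.0


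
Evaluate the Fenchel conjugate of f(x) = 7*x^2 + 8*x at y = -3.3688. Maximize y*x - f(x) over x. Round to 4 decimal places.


f*(y) = sup_x {y*x - a*x^2 - b*x} = sup_x {(y-b)*x - a*x^2}
FOC: (y - b) - 2a*x = 0 => x* = (y - b)/(2a)
x* = (-3.3688 - 8)/(2*7) = -0.8121
f*(-3.3688) = (y-b)^2/(4a) = (-3.3688 - 8)^2/(4*7)
= 129.2496/28 = 4.6161


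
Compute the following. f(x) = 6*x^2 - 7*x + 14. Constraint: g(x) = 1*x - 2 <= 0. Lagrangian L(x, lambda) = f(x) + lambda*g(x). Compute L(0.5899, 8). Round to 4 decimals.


Step 1: Evaluate f(x).
f(0.5899) = 6*0.5899^2 - 7*0.5899 + 14 = 11.9586
Step 2: Evaluate g(x).
g(0.5899) = 1*0.5899 - 2 = -1.4101
Step 3: Compute Lagrangian.
L = 11.9586 + 8*-1.4101 = 0.6778


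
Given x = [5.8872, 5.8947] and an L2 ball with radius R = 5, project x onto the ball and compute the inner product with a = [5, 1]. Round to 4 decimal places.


Step 1: Compute ||x|| (intermediates to 6 decimals).
||x|| = sqrt(5.8872^2 + 5.8947^2) = 8.331063
Step 2: Project.
Since ||x|| > R, scale = R/||x|| = 5/8.331063 = 0.600164, proj(x) = scale * x
proj(x) = [3.533286, 3.537787]
Step 3: Dot product.
a^T * proj(x) = 5*3.533286 + 1*3.537787 = 21.2042


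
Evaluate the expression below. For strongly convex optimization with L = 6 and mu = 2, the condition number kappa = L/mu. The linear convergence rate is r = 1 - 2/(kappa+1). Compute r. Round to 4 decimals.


Step 1: Compute the condition number.
kappa = L/mu = 6/2 = 3.0
Step 2: Compute the convergence rate.
r = 1 - 2/(kappa + 1) = 1 - 2*mu/(L + mu) = (L - mu)/(L + mu) = 4/8 = 0.5


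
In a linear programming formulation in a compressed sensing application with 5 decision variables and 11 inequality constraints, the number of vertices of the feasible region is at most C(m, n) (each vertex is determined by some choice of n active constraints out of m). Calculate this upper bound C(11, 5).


Each vertex corresponds to some choice of n active constraints out of m, so the number of vertices is at most C(m, n) = m! / (n!(m-n)!).
m = 11, n = 5
Numerator: 11 * 10 * 9 * 8 * 7
Denominator: 5! = 120
C(11, 5) = 462


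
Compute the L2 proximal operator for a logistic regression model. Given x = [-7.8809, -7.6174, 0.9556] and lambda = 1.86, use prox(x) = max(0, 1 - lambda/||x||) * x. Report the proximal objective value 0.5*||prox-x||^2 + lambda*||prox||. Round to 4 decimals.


Step 1: Compute ||x||.
||x|| = 11.0021
Step 2: Compute scaling factor.
scale = max(0, 1 - 1.86/11.0021) = 0.8309
Step 3: prox(x) = [-6.5486, -6.3296, 0.794]
||prox(x)|| = 9.1421
Step 4: Proximal objective.
0.5*||prox-x||^2 = 1.7298
lambda*||prox|| = 17.0043
Total = 18.7341


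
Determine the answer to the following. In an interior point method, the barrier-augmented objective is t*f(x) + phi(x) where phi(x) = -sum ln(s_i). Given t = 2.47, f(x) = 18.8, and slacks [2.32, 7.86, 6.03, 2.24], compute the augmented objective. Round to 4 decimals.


Step 1: Compute log-barrier.
ln values: [0.8416, 2.0618, 1.7967, 0.8065]
phi = -(0.8416 + 2.0618 + 1.7967 + 0.8065) = -5.5066
Step 2: Compute augmented objective.
t*f(x) = 2.47*18.8 = 46.436
Total = 46.436 - 5.5066 = 40.9294


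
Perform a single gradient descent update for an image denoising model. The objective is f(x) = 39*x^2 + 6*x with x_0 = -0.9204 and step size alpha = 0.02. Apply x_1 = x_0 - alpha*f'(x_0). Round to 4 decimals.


We compute the gradient at x_0 and apply the update.
f'(x) = 78*x + 6
f'(-0.9204) = 78*-0.9204 + 6 = -65.7912
x_1 = -0.9204 - 0.02*-65.7912 = 0.3954


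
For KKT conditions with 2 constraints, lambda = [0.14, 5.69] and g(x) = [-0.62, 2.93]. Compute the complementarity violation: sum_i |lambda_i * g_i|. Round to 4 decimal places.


KKT complementary slackness check:
lambda_1 * g_1 = 0.14 * -0.62 = -0.0868
lambda_2 * g_2 = 5.69 * 2.93 = 16.6717
Total violation = 0.0868 + 16.6717 = 16.7585


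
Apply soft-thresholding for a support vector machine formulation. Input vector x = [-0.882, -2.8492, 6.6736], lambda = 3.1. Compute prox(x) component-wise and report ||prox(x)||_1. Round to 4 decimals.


Soft-thresholding with lambda = 3.1:
prox(-0.882) = sign(-0.882)*max(|-0.882| - 3.1, 0) = 0.0
prox(-2.8492) = sign(-2.8492)*max(|-2.8492| - 3.1, 0) = 0.0
prox(6.6736) = sign(6.6736)*max(|6.6736| - 3.1, 0) = 3.5736
prox(x) = [0.0, 0.0, 3.5736]
||prox(x)||_1 = 0.0 + 0.0 + 3.5736 = 3.5736


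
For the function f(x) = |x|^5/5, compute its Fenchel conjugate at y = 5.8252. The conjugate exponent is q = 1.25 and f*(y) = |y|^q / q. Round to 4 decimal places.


The conjugate exponent q satisfies 1/p + 1/q = 1.
p = 5, so q = 5/(5 - 1) = 1.25
|y|^q = 5.8252^1.25 = 9.0498
f*(5.8252) = 9.0498 / 1.25 = 7.2398


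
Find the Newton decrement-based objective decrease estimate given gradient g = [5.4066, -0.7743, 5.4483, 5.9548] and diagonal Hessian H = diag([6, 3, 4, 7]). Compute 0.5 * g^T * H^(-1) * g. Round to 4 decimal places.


Step 1: H is diagonal, so H^(-1) * g = [0.9011, -0.2581, 1.3621, 0.8507].
Step 2: g^T H^(-1) g = sum_i g_i^2 / H_ii
  = (5.4066)^2/6 + (-0.7743)^2/3 + (5.4483)^2/4 + (5.9548)^2/7
  = 4.8719 + 0.1998 + 7.421 + 5.0657 = 17.5584
Step 3: Objective decrease = 0.5 * g^T H^(-1) g = 8.7792


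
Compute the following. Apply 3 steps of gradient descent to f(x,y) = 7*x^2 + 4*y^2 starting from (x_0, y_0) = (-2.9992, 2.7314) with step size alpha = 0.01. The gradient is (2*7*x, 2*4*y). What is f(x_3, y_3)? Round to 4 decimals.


Gradient descent on f(x,y) = 7*x^2 + 4*y^2.
Starting point: (-2.9992, 2.7314), alpha = 0.01
Step 1: grad_x = 2*7*-2.9992 = -41.9888, grad_y = 2*4*2.7314 = 21.8512
  x_1 = -2.9992 - 0.01*-41.9888 = -2.5793
  y_1 = 2.7314 - 0.01*21.8512 = 2.5129
Step 2: grad_x = 2*7*-2.5793 = -36.1104, grad_y = 2*4*2.5129 = 20.1031
  x_2 = -2.5793 - 0.01*-36.1104 = -2.2182
  y_2 = 2.5129 - 0.01*20.1031 = 2.3119
Step 3: grad_x = 2*7*-2.2182 = -31.0549, grad_y = 2*4*2.3119 = 18.4949
  x_3 = -2.2182 - 0.01*-31.0549 = -1.9077
  y_3 = 2.3119 - 0.01*18.4949 = 2.1269
f(-1.9077, 2.1269) = 7*(-1.9077)^2 + 4*2.1269^2 = 43.5691


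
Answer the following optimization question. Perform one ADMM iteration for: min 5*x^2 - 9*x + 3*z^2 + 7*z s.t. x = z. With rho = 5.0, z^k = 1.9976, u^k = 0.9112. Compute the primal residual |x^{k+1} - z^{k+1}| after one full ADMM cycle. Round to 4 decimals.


ADMM iteration with rho = 5.0, z^k = 1.9976, u^k = 0.9112
Step 1: x-update.
Minimize 5*x^2 - 9*x + (5.0/2)*(x - 1.9976 + 0.9112)^2
FOC: (2*5 + 5.0)*x = 9 + 5.0*(1.9976 - 0.9112)
x^{k+1} = 0.9621
Step 2: z-update.
Minimize 3*z^2 + 7*z + (5.0/2)*(0.9621 - z + 0.9112)^2
FOC: (2*3 + 5.0)*z = -7 + 5.0*(0.9621 + 0.9112)
z^{k+1} = 0.2152
Step 3: u-update.
u^{k+1} = 0.9112 + 0.9621 - 0.2152 = 1.6582
Step 4: Primal residual = |0.9621 - 0.2152| = 0.747


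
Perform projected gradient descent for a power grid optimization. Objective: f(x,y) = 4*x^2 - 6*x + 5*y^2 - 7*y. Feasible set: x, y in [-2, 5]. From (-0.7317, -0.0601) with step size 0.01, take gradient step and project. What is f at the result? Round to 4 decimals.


Step 1: Compute gradient at (-0.7317, -0.0601).
grad_x = 2*4*-0.7317 - 6 = -11.8536
grad_y = 2*5*-0.0601 - 7 = -7.601
Step 2: Gradient step.
x_raw = -0.7317 - 0.01*-11.8536 = -0.6132
y_raw = -0.0601 - 0.01*-7.601 = 0.0159
Step 3: Project onto [-2, 5].
x_proj = clip(-0.6132) = -0.6132
y_proj = clip(0.0159) = 0.0159
Step 4: Evaluate f.
f(-0.6132, 0.0159) = 5.0728


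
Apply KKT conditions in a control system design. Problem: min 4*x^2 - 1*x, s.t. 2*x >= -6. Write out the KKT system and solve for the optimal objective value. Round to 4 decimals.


Step 1: Try lambda = 0 (constraint inactive).
Stationarity: 2*4*x - 1 = 0
x* = 1/(2*4) = 0.125
Check constraint: 2*0.125 = 0.25 >= -6 -- satisfied.
Step 2: Compute optimal value.
f(x*) = 4*0.125^2 - 1*0.125 = -0.0625


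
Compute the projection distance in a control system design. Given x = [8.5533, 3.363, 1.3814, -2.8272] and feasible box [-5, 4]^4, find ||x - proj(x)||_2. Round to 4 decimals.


Project each component onto [-5, 4].
clip(8.5533) = 4.0, clip(3.363) = 3.363, clip(1.3814) = 1.3814, clip(-2.8272) = -2.8272
Projection = [4.0, 3.363, 1.3814, -2.8272]
Squared diffs: [20.7325, 0.0, 0.0, 0.0]
Distance = sqrt(20.7325) = 4.5533


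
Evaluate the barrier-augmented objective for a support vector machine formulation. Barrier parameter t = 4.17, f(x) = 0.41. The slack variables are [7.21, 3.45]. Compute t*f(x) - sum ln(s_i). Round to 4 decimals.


Step 1: Compute log-barrier.
ln values: [1.9755, 1.2384]
phi = -(1.9755 + 1.2384) = -3.2138
Step 2: Compute augmented objective.
t*f(x) = 4.17*0.41 = 1.7097
Total = 1.7097 - 3.2138 = -1.5041


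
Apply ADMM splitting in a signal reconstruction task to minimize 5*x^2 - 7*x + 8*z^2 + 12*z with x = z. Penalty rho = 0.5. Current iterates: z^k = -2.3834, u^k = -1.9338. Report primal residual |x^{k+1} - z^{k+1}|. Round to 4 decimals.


ADMM iteration with rho = 0.5, z^k = -2.3834, u^k = -1.9338
Step 1: x-update.
Minimize 5*x^2 - 7*x + (0.5/2)*(x + 2.3834 - 1.9338)^2
FOC: (2*5 + 0.5)*x = 7 + 0.5*(-2.3834 + 1.9338)
x^{k+1} = 0.6453
Step 2: z-update.
Minimize 8*z^2 + 12*z + (0.5/2)*(0.6453 - z - 1.9338)^2
FOC: (2*8 + 0.5)*z = -12 + 0.5*(0.6453 - 1.9338)
z^{k+1} = -0.7663
Step 3: u-update.
u^{k+1} = -1.9338 + 0.6453 + 0.7663 = -0.5222
Step 4: Primal residual = |0.6453 + 0.7663| = 1.4116


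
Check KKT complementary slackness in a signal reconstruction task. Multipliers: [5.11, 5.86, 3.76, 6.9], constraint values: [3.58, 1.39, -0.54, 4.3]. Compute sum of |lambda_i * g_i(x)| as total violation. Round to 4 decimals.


KKT complementary slackness check:
lambda_1 * g_1 = 5.11 * 3.58 = 18.2938
lambda_2 * g_2 = 5.86 * 1.39 = 8.1454
lambda_3 * g_3 = 3.76 * -0.54 = -2.0304
lambda_4 * g_4 = 6.9 * 4.3 = 29.67
Total violation = 18.2938 + 8.1454 + 2.0304 + 29.67 = 58.1396


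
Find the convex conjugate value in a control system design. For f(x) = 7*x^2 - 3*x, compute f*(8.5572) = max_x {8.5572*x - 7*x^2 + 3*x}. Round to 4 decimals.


f*(y) = sup_x {y*x - a*x^2 - b*x} = sup_x {(y-b)*x - a*x^2}
FOC: (y - b) - 2a*x = 0 => x* = (y - b)/(2a)
x* = (8.5572 + 3)/(2*7) = 0.8255
f*(8.5572) = (y-b)^2/(4a) = (8.5572 + 3)^2/(4*7)
= 133.5689/28 = 4.7703


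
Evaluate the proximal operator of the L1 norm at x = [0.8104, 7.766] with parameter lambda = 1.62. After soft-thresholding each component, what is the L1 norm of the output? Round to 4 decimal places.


Soft-thresholding with lambda = 1.62:
prox(0.8104) = sign(0.8104)*max(|0.8104| - 1.62, 0) = 0.0
prox(7.766) = sign(7.766)*max(|7.766| - 1.62, 0) = 6.146
prox(x) = [0.0, 6.146]
||prox(x)||_1 = 0.0 + 6.146 = 6.146


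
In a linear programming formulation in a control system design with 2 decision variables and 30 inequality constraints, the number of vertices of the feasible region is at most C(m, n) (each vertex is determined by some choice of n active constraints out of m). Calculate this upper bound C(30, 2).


Each vertex corresponds to some choice of n active constraints out of m, so the number of vertices is at most C(m, n) = m! / (n!(m-n)!).
m = 30, n = 2
Numerator: 30 * 29
Denominator: 2! = 2
C(30, 2) = 435


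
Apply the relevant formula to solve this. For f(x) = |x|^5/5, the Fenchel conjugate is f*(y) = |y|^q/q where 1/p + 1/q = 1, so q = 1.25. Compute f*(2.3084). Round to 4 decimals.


The conjugate exponent q satisfies 1/p + 1/q = 1.
p = 5, so q = 5/(5 - 1) = 1.25
|y|^q = 2.3084^1.25 = 2.8454
f*(2.3084) = 2.8454 / 1.25 = 2.2763


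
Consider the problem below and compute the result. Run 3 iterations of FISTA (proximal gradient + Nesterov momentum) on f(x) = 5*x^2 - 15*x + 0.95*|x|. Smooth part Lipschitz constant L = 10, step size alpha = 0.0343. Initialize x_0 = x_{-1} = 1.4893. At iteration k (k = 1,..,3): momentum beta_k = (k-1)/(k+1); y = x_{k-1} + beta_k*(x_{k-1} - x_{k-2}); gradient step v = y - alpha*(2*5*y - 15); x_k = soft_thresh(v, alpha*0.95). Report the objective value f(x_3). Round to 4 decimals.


FISTA on f(x) = 5*x^2 - 15*x + 0.95*|x|
L = 10, alpha = 0.0343
Iteration 1: beta = 0.0, y = 1.4893 + 0.0*(1.4893 - 1.4893) = 1.4893
  grad(y) = -0.107, v = y - alpha*grad = 1.493
  prox(v) = soft_thresh(1.493, 0.0326) = 1.4604
Iteration 2: beta = 0.3333, y = 1.4604 + 0.3333*(1.4604 - 1.4893) = 1.4507
  grad(y) = -0.4925, v = y - alpha*grad = 1.4676
  prox(v) = soft_thresh(1.4676, 0.0326) = 1.4351
Iteration 3: beta = 0.5, y = 1.4351 + 0.5*(1.4351 - 1.4604) = 1.4224
  grad(y) = -0.7761, v = y - alpha*grad = 1.449
  prox(v) = soft_thresh(1.449, 0.0326) = 1.4164
f(x_3) = 5*1.4164^2 - 15*1.4164 + 0.95*|1.4164| = -9.8695


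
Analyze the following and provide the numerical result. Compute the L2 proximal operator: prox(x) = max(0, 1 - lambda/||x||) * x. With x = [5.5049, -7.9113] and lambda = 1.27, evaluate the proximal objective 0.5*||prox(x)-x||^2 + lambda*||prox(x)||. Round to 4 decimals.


Step 1: Compute ||x||.
||x|| = 9.6381
Step 2: Compute scaling factor.
scale = max(0, 1 - 1.27/9.6381) = 0.8682
Step 3: prox(x) = [4.7795, -6.8688]
||prox(x)|| = 8.3681
Step 4: Proximal objective.
0.5*||prox-x||^2 = 0.8065
lambda*||prox|| = 10.6275
Total = 11.4339


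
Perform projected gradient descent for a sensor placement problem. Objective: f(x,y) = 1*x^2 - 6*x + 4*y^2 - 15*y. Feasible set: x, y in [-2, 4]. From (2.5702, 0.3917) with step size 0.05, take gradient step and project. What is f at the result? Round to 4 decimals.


Step 1: Compute gradient at (2.5702, 0.3917).
grad_x = 2*1*2.5702 - 6 = -0.8596
grad_y = 2*4*0.3917 - 15 = -11.8664
Step 2: Gradient step.
x_raw = 2.5702 - 0.05*-0.8596 = 2.6132
y_raw = 0.3917 - 0.05*-11.8664 = 0.985
Step 3: Project onto [-2, 4].
x_proj = clip(2.6132) = 2.6132
y_proj = clip(0.985) = 0.985
Step 4: Evaluate f.
f(2.6132, 0.985) = -19.7446


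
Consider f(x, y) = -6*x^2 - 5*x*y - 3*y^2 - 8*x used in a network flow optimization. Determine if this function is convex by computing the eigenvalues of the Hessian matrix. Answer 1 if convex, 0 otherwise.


The Hessian of f(x,y) = -6*x^2 - 5*x*y - 3*y^2 - 8*x is:
H = [[-12, -5], [-5, -6]]
Trace = -12 - 6 = -18
Determinant = -12*-6 - (-5)^2 = 47
Discriminant = (-18)^2 - 4*47 = 136.0
Eigenvalues: lambda_1 = -14.831, lambda_2 = -3.169
The function is not convex.

0


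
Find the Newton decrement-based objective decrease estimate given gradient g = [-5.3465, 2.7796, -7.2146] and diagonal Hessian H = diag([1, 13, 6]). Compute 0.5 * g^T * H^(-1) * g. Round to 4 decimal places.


Step 1: H is diagonal, so H^(-1) * g = [-5.3465, 0.2138, -1.2024].
Step 2: g^T H^(-1) g = sum_i g_i^2 / H_ii
  = (-5.3465)^2/1 + (2.7796)^2/13 + (-7.2146)^2/6
  = 28.5851 + 0.5943 + 8.6751 = 37.8545
Step 3: Objective decrease = 0.5 * g^T H^(-1) g = 18.9272


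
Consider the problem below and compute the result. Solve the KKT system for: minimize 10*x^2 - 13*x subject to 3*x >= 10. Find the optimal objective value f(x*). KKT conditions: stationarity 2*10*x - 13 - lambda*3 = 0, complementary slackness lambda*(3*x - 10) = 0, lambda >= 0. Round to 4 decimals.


Step 1: Try lambda = 0 (constraint inactive).
x_unc = 13/(2*10) = 0.65
Check: 3*0.65 = 1.95 < 10 -- violated!
Step 2: Constraint must be active: 3*x = 10
x* = 10/3 = 3.3333 (rounded; the exact value 10/3 is used below)
lambda = (2*10*(10/3) - 13)/3 = 17.8889
Step 3: Compute optimal value.
f(x*) = 10*(10/3)^2 - 13*(10/3) = 67.7778


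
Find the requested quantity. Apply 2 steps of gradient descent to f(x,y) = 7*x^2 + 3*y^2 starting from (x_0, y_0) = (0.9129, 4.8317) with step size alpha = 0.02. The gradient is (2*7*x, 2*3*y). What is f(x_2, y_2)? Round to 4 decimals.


Gradient descent on f(x,y) = 7*x^2 + 3*y^2.
Starting point: (0.9129, 4.8317), alpha = 0.02
Step 1: grad_x = 2*7*0.9129 = 12.7806, grad_y = 2*3*4.8317 = 28.9902
  x_1 = 0.9129 - 0.02*12.7806 = 0.6573
  y_1 = 4.8317 - 0.02*28.9902 = 4.2519
Step 2: grad_x = 2*7*0.6573 = 9.202, grad_y = 2*3*4.2519 = 25.5114
  x_2 = 0.6573 - 0.02*9.202 = 0.4732
  y_2 = 4.2519 - 0.02*25.5114 = 3.7417
f(0.4732, 3.7417) = 7*0.4732^2 + 3*3.7417^2 = 43.568


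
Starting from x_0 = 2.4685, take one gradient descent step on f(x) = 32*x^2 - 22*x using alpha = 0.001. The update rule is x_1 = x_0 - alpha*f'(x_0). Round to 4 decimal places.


We compute the gradient at x_0 and apply the update.
f'(x) = 64*x - 22
f'(2.4685) = 64*2.4685 - 22 = 135.984
x_1 = 2.4685 - 0.001*135.984 = 2.3325


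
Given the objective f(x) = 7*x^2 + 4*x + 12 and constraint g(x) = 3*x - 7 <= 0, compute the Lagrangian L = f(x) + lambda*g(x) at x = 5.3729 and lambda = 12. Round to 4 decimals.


Step 1: Evaluate f(x).
f(5.3729) = 7*5.3729^2 + 4*5.3729 + 12 = 235.568
Step 2: Evaluate g(x).
g(5.3729) = 3*5.3729 - 7 = 9.1187
Step 3: Compute Lagrangian.
L = 235.568 + 12*9.1187 = 344.9924


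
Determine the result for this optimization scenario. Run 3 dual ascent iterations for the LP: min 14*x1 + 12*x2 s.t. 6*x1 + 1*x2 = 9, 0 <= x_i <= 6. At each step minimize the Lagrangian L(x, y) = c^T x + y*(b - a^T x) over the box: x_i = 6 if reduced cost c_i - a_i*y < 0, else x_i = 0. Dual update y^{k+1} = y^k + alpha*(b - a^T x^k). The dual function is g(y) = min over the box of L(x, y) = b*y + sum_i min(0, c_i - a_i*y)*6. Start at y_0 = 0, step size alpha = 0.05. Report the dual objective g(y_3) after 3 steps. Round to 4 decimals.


Dual ascent for LP: min 14*x1 + 12*x2, 6*x1 + 1*x2 = 9, 0 <= x_i <= 6
Step 1: y^k = 0.0, reduced costs: (14.0, 12.0)
  x^k = (0.0, 0.0), subgradient = b - a^T x = 9.0
  y^{k+1} = 0.0 + 0.05*9.0 = 0.45
Step 2: y^k = 0.45, reduced costs: (11.3, 11.55)
  x^k = (0.0, 0.0), subgradient = b - a^T x = 9.0
  y^{k+1} = 0.45 + 0.05*9.0 = 0.9
Step 3: y^k = 0.9, reduced costs: (8.6, 11.1)
  x^k = (0.0, 0.0), subgradient = b - a^T x = 9.0
  y^{k+1} = 0.9 + 0.05*9.0 = 1.35
Dual objective at y_3 = 1.35: reduced costs (5.9, 10.65), box minimizer x = (0.0, 0.0)
g(y_3) = b*y + (c1 - a1*y)*x1 + (c2 - a2*y)*x2 = 9*1.35 + 5.9*0.0 + 10.65*0.0 = 12.15 + 0.0 + 0.0 = 12.15


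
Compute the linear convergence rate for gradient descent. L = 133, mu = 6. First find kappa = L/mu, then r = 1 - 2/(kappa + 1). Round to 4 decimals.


Step 1: Compute the condition number.
kappa = L/mu = 133/6 = 22.1667
Step 2: Compute the convergence rate.
r = 1 - 2/(kappa + 1) = 1 - 2*mu/(L + mu) = (L - mu)/(L + mu) = 127/139 = 0.9137


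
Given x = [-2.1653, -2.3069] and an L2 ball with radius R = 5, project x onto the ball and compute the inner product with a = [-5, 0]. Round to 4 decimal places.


Step 1: Compute ||x|| (intermediates to 6 decimals).
||x|| = sqrt((-2.1653)^2 + (-2.3069)^2) = 3.163908
Step 2: Project.
Since ||x|| <= R, proj = x (no scaling needed).
proj(x) = [-2.1653, -2.3069]
Step 3: Dot product.
a^T * proj(x) = -5*(-2.1653) + 0*(-2.3069) = 10.8265


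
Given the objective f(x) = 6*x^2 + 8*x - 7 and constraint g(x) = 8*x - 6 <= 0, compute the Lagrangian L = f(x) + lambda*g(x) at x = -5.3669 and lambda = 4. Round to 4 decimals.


Step 1: Evaluate f(x).
f(-5.3669) = 6*(-5.3669)^2 + 8*(-5.3669) - 7 = 122.8865
Step 2: Evaluate g(x).
g(-5.3669) = 8*-5.3669 - 6 = -48.9352
Step 3: Compute Lagrangian.
L = 122.8865 + 4*-48.9352 = -72.8543


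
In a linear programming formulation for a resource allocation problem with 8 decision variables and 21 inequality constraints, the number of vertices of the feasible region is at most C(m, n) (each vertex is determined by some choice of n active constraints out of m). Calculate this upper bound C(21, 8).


Each vertex corresponds to some choice of n active constraints out of m, so the number of vertices is at most C(m, n) = m! / (n!(m-n)!).
m = 21, n = 8
Numerator: 21 * 20 * 19 * 18 * 17 * 16 * 15 * 14
Denominator: 8! = 40320
C(21, 8) = 203490


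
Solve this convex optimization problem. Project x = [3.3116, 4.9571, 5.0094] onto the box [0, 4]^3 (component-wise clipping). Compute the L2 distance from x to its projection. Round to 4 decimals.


Project each component onto [0, 4].
clip(3.3116) = 3.3116, clip(4.9571) = 4.0, clip(5.0094) = 4.0
Projection = [3.3116, 4.0, 4.0]
Squared diffs: [0.0, 0.916, 1.0189]
Distance = sqrt(1.9349) = 1.391


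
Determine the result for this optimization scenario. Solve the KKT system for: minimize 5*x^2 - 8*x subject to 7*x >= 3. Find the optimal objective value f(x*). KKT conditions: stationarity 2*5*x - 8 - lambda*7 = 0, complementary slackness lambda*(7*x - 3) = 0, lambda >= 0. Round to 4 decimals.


Step 1: Try lambda = 0 (constraint inactive).
Stationarity: 2*5*x - 8 = 0
x* = 8/(2*5) = 0.8
Check constraint: 7*0.8 = 5.6 >= 3 -- satisfied.
Step 2: Compute optimal value.
f(x*) = 5*0.8^2 - 8*0.8 = -3.2


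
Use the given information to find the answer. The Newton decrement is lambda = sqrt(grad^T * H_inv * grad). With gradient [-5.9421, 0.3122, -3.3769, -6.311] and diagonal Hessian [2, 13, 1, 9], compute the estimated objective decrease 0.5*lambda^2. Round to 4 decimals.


Step 1: H is diagonal, so H^(-1) * g = [-2.9711, 0.024, -3.3769, -0.7012].
Step 2: g^T H^(-1) g = sum_i g_i^2 / H_ii
  = (-5.9421)^2/2 + (0.3122)^2/13 + (-3.3769)^2/1 + (-6.311)^2/9
  = 17.6543 + 0.0075 + 11.4035 + 4.4254 = 33.4906
Step 3: Objective decrease = 0.5 * g^T H^(-1) g = 16.7453


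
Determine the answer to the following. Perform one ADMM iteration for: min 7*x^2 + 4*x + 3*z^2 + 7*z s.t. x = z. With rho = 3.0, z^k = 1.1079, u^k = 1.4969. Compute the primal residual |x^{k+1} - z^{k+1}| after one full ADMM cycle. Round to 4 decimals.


ADMM iteration with rho = 3.0, z^k = 1.1079, u^k = 1.4969
Step 1: x-update.
Minimize 7*x^2 + 4*x + (3.0/2)*(x - 1.1079 + 1.4969)^2
FOC: (2*7 + 3.0)*x = -4 + 3.0*(1.1079 - 1.4969)
x^{k+1} = -0.3039
Step 2: z-update.
Minimize 3*z^2 + 7*z + (3.0/2)*(-0.3039 - z + 1.4969)^2
FOC: (2*3 + 3.0)*z = -7 + 3.0*(-0.3039 + 1.4969)
z^{k+1} = -0.3801
Step 3: u-update.
u^{k+1} = 1.4969 - 0.3039 + 0.3801 = 1.5731
Step 4: Primal residual = |-0.3039 + 0.3801| = 0.0762


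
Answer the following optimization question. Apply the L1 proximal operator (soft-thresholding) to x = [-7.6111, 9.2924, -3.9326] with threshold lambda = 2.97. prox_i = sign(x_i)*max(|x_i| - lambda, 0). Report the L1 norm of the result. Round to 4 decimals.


Soft-thresholding with lambda = 2.97:
prox(-7.6111) = sign(-7.6111)*max(|-7.6111| - 2.97, 0) = -4.6411
prox(9.2924) = sign(9.2924)*max(|9.2924| - 2.97, 0) = 6.3224
prox(-3.9326) = sign(-3.9326)*max(|-3.9326| - 2.97, 0) = -0.9626
prox(x) = [-4.6411, 6.3224, -0.9626]
||prox(x)||_1 = 4.6411 + 6.3224 + 0.9626 = 11.9261


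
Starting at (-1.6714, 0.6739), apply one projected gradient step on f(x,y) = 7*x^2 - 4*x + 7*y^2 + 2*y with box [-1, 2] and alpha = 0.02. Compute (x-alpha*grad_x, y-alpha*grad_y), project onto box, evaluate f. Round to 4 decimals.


Step 1: Compute gradient at (-1.6714, 0.6739).
grad_x = 2*7*-1.6714 - 4 = -27.3996
grad_y = 2*7*0.6739 + 2 = 11.4346
Step 2: Gradient step.
x_raw = -1.6714 - 0.02*-27.3996 = -1.1234
y_raw = 0.6739 - 0.02*11.4346 = 0.4452
Step 3: Project onto [-1, 2].
x_proj = clip(-1.1234) = -1.0
y_proj = clip(0.4452) = 0.4452
Step 4: Evaluate f.
f(-1.0, 0.4452) = 13.2779


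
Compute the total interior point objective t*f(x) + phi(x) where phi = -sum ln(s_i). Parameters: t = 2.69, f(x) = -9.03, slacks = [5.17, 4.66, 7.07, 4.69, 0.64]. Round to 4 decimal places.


Step 1: Compute log-barrier.
ln values: [1.6429, 1.539, 1.9559, 1.5454, -0.4463]
phi = -(1.6429 + 1.539 + 1.9559 + 1.5454 - 0.4463) = -6.2369
Step 2: Compute augmented objective.
t*f(x) = 2.69*-9.03 = -24.2907
Total = -24.2907 - 6.2369 = -30.5276


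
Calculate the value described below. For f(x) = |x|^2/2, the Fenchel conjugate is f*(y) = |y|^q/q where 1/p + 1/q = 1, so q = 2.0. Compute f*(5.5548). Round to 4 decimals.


The conjugate exponent q satisfies 1/p + 1/q = 1.
p = 2, so q = 2/(2 - 1) = 2.0
|y|^q = 5.5548^2.0 = 30.8558
f*(5.5548) = 30.8558 / 2.0 = 15.4279


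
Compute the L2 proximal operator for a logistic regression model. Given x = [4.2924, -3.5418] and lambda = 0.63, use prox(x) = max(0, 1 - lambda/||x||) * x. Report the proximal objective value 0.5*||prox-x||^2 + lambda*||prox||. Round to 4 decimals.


Step 1: Compute ||x||.
||x|| = 5.565
Step 2: Compute scaling factor.
scale = max(0, 1 - 0.63/5.565) = 0.8868
Step 3: prox(x) = [3.8065, -3.1408]
||prox(x)|| = 4.935
Step 4: Proximal objective.
0.5*||prox-x||^2 = 0.1985
lambda*||prox|| = 3.1091
Total = 3.3075


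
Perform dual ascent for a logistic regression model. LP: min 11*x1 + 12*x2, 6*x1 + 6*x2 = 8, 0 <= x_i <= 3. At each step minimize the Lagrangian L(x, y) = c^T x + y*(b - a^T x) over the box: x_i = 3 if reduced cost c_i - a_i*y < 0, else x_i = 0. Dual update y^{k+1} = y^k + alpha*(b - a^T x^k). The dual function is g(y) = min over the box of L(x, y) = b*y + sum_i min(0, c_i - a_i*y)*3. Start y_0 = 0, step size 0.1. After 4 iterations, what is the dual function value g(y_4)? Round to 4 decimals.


Dual ascent for LP: min 11*x1 + 12*x2, 6*x1 + 6*x2 = 8, 0 <= x_i <= 3
Step 1: y^k = 0.0, reduced costs: (11.0, 12.0)
  x^k = (0.0, 0.0), subgradient = b - a^T x = 8.0
  y^{k+1} = 0.0 + 0.1*8.0 = 0.8
Step 2: y^k = 0.8, reduced costs: (6.2, 7.2)
  x^k = (0.0, 0.0), subgradient = b - a^T x = 8.0
  y^{k+1} = 0.8 + 0.1*8.0 = 1.6
Step 3: y^k = 1.6, reduced costs: (1.4, 2.4)
  x^k = (0.0, 0.0), subgradient = b - a^T x = 8.0
  y^{k+1} = 1.6 + 0.1*8.0 = 2.4
Step 4: y^k = 2.4, reduced costs: (-3.4, -2.4)
  x^k = (3.0, 3.0), subgradient = b - a^T x = -28.0
  y^{k+1} = 2.4 + 0.1*-28.0 = -0.4
Dual objective at y_4 = -0.4: reduced costs (13.4, 14.4), box minimizer x = (0.0, 0.0)
g(y_4) = b*y + (c1 - a1*y)*x1 + (c2 - a2*y)*x2 = 8*(-0.4) + 13.4*0.0 + 14.4*0.0 = -3.2 + 0.0 + 0.0 = -3.2


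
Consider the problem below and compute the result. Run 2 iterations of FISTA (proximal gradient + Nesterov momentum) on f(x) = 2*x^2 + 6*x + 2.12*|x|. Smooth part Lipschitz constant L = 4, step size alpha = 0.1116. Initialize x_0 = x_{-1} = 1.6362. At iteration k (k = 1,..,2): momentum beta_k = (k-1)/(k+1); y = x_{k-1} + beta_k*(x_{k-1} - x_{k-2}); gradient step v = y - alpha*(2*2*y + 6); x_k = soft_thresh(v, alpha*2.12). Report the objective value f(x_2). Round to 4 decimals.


FISTA on f(x) = 2*x^2 + 6*x + 2.12*|x|
L = 4, alpha = 0.1116
Iteration 1: beta = 0.0, y = 1.6362 + 0.0*(1.6362 - 1.6362) = 1.6362
  grad(y) = 12.5448, v = y - alpha*grad = 0.2362
  prox(v) = soft_thresh(0.2362, 0.2366) = 0.0
Iteration 2: beta = 0.3333, y = 0.0 + 0.3333*(0.0 - 1.6362) = -0.5454
  grad(y) = 3.8184, v = y - alpha*grad = -0.9715
  prox(v) = soft_thresh(-0.9715, 0.2366) = -0.7349
f(x_2) = 2*(-0.7349)^2 + 6*(-0.7349) + 2.12*|-0.7349| = -1.7713


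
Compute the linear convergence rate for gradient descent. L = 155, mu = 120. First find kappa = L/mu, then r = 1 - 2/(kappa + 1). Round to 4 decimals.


Step 1: Compute the condition number.
kappa = L/mu = 155/120 = 1.2917
Step 2: Compute the convergence rate.
r = 1 - 2/(kappa + 1) = 1 - 2*mu/(L + mu) = (L - mu)/(L + mu) = 35/275 = 0.1273


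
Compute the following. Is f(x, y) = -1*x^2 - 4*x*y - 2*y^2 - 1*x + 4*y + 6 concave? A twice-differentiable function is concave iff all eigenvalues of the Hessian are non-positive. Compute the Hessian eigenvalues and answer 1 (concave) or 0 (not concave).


The Hessian of f(x,y) = -1*x^2 - 4*x*y - 2*y^2 - 1*x + 4*y + 6 is:
H = [[-2, -4], [-4, -4]]
Trace = -2 - 4 = -6
Determinant = -2*-4 - (-4)^2 = -8
Discriminant = (-6)^2 - 4*-8 = 68.0
Eigenvalues: lambda_1 = -7.1231, lambda_2 = 1.1231
The function is not concave.

0


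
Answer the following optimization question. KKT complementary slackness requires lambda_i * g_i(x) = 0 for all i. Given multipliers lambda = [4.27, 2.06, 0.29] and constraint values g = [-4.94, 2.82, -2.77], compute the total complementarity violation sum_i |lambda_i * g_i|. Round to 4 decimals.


KKT complementary slackness check:
lambda_1 * g_1 = 4.27 * -4.94 = -21.0938
lambda_2 * g_2 = 2.06 * 2.82 = 5.8092
lambda_3 * g_3 = 0.29 * -2.77 = -0.8033
Total violation = 21.0938 + 5.8092 + 0.8033 = 27.7063


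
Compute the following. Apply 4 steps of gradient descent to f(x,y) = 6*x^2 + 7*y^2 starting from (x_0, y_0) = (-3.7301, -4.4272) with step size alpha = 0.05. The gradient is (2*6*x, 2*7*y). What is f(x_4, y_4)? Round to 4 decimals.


Gradient descent on f(x,y) = 6*x^2 + 7*y^2.
Starting point: (-3.7301, -4.4272), alpha = 0.05
Step 1: grad_x = 2*6*-3.7301 = -44.7612, grad_y = 2*7*-4.4272 = -61.9808
  x_1 = -3.7301 - 0.05*-44.7612 = -1.492
  y_1 = -4.4272 - 0.05*-61.9808 = -1.3282
Step 2: grad_x = 2*6*-1.492 = -17.9045, grad_y = 2*7*-1.3282 = -18.5942
  x_2 = -1.492 - 0.05*-17.9045 = -0.5968
  y_2 = -1.3282 - 0.05*-18.5942 = -0.3984
Step 3: grad_x = 2*6*-0.5968 = -7.1618, grad_y = 2*7*-0.3984 = -5.5783
  x_3 = -0.5968 - 0.05*-7.1618 = -0.2387
  y_3 = -0.3984 - 0.05*-5.5783 = -0.1195
Step 4: grad_x = 2*6*-0.2387 = -2.8647, grad_y = 2*7*-0.1195 = -1.6735
  x_4 = -0.2387 - 0.05*-2.8647 = -0.0955
  y_4 = -0.1195 - 0.05*-1.6735 = -0.0359
f(-0.0955, -0.0359) = 6*(-0.0955)^2 + 7*(-0.0359)^2 = 0.0637


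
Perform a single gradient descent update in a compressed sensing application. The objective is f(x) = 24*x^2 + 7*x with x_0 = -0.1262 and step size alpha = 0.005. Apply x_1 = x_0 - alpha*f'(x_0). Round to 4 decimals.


We compute the gradient at x_0 and apply the update.
f'(x) = 48*x + 7
f'(-0.1262) = 48*-0.1262 + 7 = 0.9424
x_1 = -0.1262 - 0.005*0.9424 = -0.1309


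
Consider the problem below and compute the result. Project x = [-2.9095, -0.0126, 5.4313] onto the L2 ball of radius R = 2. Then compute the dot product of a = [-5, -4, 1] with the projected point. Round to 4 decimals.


Step 1: Compute ||x|| (intermediates to 6 decimals).
||x|| = sqrt((-2.9095)^2 + (-0.0126)^2 + 5.4313^2) = 6.161523
Step 2: Project.
Since ||x|| > R, scale = R/||x|| = 2/6.161523 = 0.324595, proj(x) = scale * x
proj(x) = [-0.944409, -0.00409, 1.762973]
Step 3: Dot product.
a^T * proj(x) = -5*(-0.944409) - 4*(-0.00409) + 1*1.762973 = 6.5014


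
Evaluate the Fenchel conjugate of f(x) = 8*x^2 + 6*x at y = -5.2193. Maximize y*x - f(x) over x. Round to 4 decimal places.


f*(y) = sup_x {y*x - a*x^2 - b*x} = sup_x {(y-b)*x - a*x^2}
FOC: (y - b) - 2a*x = 0 => x* = (y - b)/(2a)
x* = (-5.2193 - 6)/(2*8) = -0.7012
f*(-5.2193) = (y-b)^2/(4a) = (-5.2193 - 6)^2/(4*8)
= 125.8727/32 = 3.9335


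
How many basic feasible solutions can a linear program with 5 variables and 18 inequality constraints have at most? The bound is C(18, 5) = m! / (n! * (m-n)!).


Each vertex corresponds to some choice of n active constraints out of m, so the number of vertices is at most C(m, n) = m! / (n!(m-n)!).
m = 18, n = 5
Numerator: 18 * 17 * 16 * 15 * 14
Denominator: 5! = 120
C(18, 5) = 8568


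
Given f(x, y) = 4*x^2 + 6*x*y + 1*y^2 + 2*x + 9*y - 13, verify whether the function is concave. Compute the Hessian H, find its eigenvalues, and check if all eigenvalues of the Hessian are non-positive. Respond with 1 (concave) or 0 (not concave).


The Hessian of f(x,y) = 4*x^2 + 6*x*y + 1*y^2 + 2*x + 9*y - 13 is:
H = [[8, 6], [6, 2]]
Trace = 8 + 2 = 10
Determinant = 8*2 - (6)^2 = -20
Discriminant = (10)^2 - 4*-20 = 180.0
Eigenvalues: lambda_1 = -1.7082, lambda_2 = 11.7082
The function is not concave.

0


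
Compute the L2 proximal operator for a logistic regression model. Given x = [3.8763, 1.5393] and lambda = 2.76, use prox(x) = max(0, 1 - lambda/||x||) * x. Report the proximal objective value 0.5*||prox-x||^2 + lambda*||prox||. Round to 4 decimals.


Step 1: Compute ||x||.
||x|| = 4.1707
Step 2: Compute scaling factor.
scale = max(0, 1 - 2.76/4.1707) = 0.3382
Step 3: prox(x) = [1.3112, 0.5207]
||prox(x)|| = 1.4107
Step 4: Proximal objective.
0.5*||prox-x||^2 = 3.8088
lambda*||prox|| = 3.8935
Total = 7.7025


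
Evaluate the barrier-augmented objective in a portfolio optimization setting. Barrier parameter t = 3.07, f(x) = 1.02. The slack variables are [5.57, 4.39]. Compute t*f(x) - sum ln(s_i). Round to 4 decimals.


Step 1: Compute log-barrier.
ln values: [1.7174, 1.4793]
phi = -(1.7174 + 1.4793) = -3.1967
Step 2: Compute augmented objective.
t*f(x) = 3.07*1.02 = 3.1314
Total = 3.1314 - 3.1967 = -0.0653


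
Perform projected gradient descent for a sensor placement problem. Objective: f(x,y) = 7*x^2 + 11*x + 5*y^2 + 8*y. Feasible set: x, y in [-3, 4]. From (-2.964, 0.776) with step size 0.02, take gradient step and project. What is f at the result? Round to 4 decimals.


Step 1: Compute gradient at (-2.964, 0.776).
grad_x = 2*7*-2.964 + 11 = -30.496
grad_y = 2*5*0.776 + 8 = 15.76
Step 2: Gradient step.
x_raw = -2.964 - 0.02*-30.496 = -2.3541
y_raw = 0.776 - 0.02*15.76 = 0.4608
Step 3: Project onto [-3, 4].
x_proj = clip(-2.3541) = -2.3541
y_proj = clip(0.4608) = 0.4608
Step 4: Evaluate f.
f(-2.3541, 0.4608) = 17.6451


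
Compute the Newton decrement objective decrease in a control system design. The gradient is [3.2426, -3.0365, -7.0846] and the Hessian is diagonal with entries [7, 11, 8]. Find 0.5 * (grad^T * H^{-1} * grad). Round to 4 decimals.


Step 1: H is diagonal, so H^(-1) * g = [0.4632, -0.276, -0.8856].
Step 2: g^T H^(-1) g = sum_i g_i^2 / H_ii
  = (3.2426)^2/7 + (-3.0365)^2/11 + (-7.0846)^2/8
  = 1.5021 + 0.8382 + 6.2739 = 8.6142
Step 3: Objective decrease = 0.5 * g^T H^(-1) g = 4.3071


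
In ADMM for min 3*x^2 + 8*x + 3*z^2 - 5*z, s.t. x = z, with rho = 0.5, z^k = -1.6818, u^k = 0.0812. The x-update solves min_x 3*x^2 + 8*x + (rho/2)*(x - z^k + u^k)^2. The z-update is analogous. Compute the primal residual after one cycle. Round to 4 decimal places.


ADMM iteration with rho = 0.5, z^k = -1.6818, u^k = 0.0812
Step 1: x-update.
Minimize 3*x^2 + 8*x + (0.5/2)*(x + 1.6818 + 0.0812)^2
FOC: (2*3 + 0.5)*x = -8 + 0.5*(-1.6818 - 0.0812)
x^{k+1} = -1.3664
Step 2: z-update.
Minimize 3*z^2 - 5*z + (0.5/2)*(-1.3664 - z + 0.0812)^2
FOC: (2*3 + 0.5)*z = 5 + 0.5*(-1.3664 + 0.0812)
z^{k+1} = 0.6704
Step 3: u-update.
u^{k+1} = 0.0812 - 1.3664 - 0.6704 = -1.9556
Step 4: Primal residual = |-1.3664 - 0.6704| = 2.0368


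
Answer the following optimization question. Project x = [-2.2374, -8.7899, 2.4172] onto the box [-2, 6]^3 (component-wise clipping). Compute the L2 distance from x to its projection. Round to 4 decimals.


Project each component onto [-2, 6].
clip(-2.2374) = -2.0, clip(-8.7899) = -2.0, clip(2.4172) = 2.4172
Projection = [-2.0, -2.0, 2.4172]
Squared diffs: [0.0564, 46.1027, 0.0]
Distance = sqrt(46.1591) = 6.794


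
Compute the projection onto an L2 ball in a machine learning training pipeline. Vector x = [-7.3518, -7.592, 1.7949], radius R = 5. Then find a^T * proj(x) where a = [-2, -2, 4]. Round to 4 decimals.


Step 1: Compute ||x|| (intermediates to 6 decimals).
||x|| = sqrt((-7.3518)^2 + (-7.592)^2 + 1.7949^2) = 10.719566
Step 2: Project.
Since ||x|| > R, scale = R/||x|| = 5/10.719566 = 0.466437, proj(x) = scale * x
proj(x) = [-3.429152, -3.54119, 0.837208]
Step 3: Dot product.
a^T * proj(x) = -2*(-3.429152) - 2*(-3.54119) + 4*0.837208 = 17.2895


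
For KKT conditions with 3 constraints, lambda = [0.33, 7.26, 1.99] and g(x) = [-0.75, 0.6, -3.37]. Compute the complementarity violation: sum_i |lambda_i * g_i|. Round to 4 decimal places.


KKT complementary slackness check:
lambda_1 * g_1 = 0.33 * -0.75 = -0.2475
lambda_2 * g_2 = 7.26 * 0.6 = 4.356
lambda_3 * g_3 = 1.99 * -3.37 = -6.7063
Total violation = 0.2475 + 4.356 + 6.7063 = 11.3098


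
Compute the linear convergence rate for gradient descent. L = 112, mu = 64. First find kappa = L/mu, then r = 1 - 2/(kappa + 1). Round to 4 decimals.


Step 1: Compute the condition number.
kappa = L/mu = 112/64 = 1.75
Step 2: Compute the convergence rate.
r = 1 - 2/(kappa + 1) = 1 - 2*mu/(L + mu) = (L - mu)/(L + mu) = 48/176 = 0.2727


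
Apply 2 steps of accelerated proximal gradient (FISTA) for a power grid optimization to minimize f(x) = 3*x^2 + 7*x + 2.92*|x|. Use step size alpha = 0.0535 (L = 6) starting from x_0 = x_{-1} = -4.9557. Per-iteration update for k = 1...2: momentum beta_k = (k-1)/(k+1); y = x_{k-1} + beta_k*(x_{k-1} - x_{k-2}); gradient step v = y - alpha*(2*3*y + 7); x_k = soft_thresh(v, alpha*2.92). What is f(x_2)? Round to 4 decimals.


FISTA on f(x) = 3*x^2 + 7*x + 2.92*|x|
L = 6, alpha = 0.0535
Iteration 1: beta = 0.0, y = -4.9557 + 0.0*(-4.9557 + 4.9557) = -4.9557
  grad(y) = -22.7342, v = y - alpha*grad = -3.7394
  prox(v) = soft_thresh(-3.7394, 0.1562) = -3.5832
Iteration 2: beta = 0.3333, y = -3.5832 + 0.3333*(-3.5832 + 4.9557) = -3.1257
  grad(y) = -11.7542, v = y - alpha*grad = -2.4969
  prox(v) = soft_thresh(-2.4969, 0.1562) = -2.3406
f(x_2) = 3*(-2.3406)^2 + 7*(-2.3406) + 2.92*|-2.3406| = 6.8859


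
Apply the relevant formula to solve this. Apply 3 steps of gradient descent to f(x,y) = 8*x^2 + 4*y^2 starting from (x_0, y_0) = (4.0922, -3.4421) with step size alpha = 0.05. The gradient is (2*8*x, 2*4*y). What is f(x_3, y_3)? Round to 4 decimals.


Gradient descent on f(x,y) = 8*x^2 + 4*y^2.
Starting point: (4.0922, -3.4421), alpha = 0.05
Step 1: grad_x = 2*8*4.0922 = 65.4752, grad_y = 2*4*-3.4421 = -27.5368
  x_1 = 4.0922 - 0.05*65.4752 = 0.8184
  y_1 = -3.4421 - 0.05*-27.5368 = -2.0653
Step 2: grad_x = 2*8*0.8184 = 13.095, grad_y = 2*4*-2.0653 = -16.5221
  x_2 = 0.8184 - 0.05*13.095 = 0.1637
  y_2 = -2.0653 - 0.05*-16.5221 = -1.2392
Step 3: grad_x = 2*8*0.1637 = 2.619, grad_y = 2*4*-1.2392 = -9.9132
  x_3 = 0.1637 - 0.05*2.619 = 0.0327
  y_3 = -1.2392 - 0.05*-9.9132 = -0.7435
f(0.0327, -0.7435) = 8*0.0327^2 + 4*(-0.7435)^2 = 2.2197
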